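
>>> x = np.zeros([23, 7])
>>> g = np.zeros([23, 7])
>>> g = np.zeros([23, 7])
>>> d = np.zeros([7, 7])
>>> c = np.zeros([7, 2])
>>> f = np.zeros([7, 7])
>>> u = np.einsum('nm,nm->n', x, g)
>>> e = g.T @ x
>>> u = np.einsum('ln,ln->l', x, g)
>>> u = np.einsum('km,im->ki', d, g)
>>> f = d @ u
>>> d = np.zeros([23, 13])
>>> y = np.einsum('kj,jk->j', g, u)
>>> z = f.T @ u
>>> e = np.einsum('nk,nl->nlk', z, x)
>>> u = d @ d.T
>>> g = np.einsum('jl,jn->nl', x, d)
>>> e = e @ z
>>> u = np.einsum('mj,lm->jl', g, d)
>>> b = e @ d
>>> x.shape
(23, 7)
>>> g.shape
(13, 7)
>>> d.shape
(23, 13)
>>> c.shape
(7, 2)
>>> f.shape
(7, 23)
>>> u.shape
(7, 23)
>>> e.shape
(23, 7, 23)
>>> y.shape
(7,)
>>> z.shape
(23, 23)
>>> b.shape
(23, 7, 13)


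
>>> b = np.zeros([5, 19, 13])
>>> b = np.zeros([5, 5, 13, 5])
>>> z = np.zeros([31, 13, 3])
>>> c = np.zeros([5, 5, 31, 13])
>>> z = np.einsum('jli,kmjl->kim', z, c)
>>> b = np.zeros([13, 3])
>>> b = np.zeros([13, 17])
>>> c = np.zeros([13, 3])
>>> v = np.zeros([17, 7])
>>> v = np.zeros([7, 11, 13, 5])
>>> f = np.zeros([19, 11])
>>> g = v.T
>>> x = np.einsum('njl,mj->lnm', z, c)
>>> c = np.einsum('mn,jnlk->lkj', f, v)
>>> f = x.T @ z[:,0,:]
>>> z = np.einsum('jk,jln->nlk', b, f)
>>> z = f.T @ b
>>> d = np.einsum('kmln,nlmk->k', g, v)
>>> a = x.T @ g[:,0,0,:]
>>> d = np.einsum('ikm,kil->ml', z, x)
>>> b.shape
(13, 17)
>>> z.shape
(5, 5, 17)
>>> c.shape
(13, 5, 7)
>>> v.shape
(7, 11, 13, 5)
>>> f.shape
(13, 5, 5)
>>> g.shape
(5, 13, 11, 7)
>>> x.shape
(5, 5, 13)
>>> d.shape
(17, 13)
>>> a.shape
(13, 5, 7)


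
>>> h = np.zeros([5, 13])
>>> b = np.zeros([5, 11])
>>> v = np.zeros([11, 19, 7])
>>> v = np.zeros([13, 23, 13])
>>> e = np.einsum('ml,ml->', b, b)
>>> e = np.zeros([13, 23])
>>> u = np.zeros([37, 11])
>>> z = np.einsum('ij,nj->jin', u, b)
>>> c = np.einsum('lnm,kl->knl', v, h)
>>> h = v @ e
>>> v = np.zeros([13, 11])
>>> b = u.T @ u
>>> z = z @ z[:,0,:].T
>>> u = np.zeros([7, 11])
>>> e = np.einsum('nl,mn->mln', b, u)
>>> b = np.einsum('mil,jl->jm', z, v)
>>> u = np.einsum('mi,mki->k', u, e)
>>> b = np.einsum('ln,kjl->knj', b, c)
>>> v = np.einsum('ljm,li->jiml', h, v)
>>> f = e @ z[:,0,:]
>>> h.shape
(13, 23, 23)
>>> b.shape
(5, 11, 23)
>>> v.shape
(23, 11, 23, 13)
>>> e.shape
(7, 11, 11)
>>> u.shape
(11,)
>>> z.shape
(11, 37, 11)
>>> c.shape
(5, 23, 13)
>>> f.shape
(7, 11, 11)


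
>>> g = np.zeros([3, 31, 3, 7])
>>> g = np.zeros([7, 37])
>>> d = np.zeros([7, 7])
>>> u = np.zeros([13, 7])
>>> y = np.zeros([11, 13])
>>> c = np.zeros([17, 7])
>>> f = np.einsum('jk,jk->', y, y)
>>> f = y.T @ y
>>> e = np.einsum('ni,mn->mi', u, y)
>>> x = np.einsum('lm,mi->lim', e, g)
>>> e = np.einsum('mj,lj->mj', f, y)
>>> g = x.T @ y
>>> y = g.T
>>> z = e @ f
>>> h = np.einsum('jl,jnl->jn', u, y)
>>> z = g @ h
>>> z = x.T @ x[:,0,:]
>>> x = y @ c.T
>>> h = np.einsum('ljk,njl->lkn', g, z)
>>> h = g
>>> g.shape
(7, 37, 13)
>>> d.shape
(7, 7)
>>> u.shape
(13, 7)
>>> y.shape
(13, 37, 7)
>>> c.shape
(17, 7)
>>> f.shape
(13, 13)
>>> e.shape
(13, 13)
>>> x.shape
(13, 37, 17)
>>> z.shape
(7, 37, 7)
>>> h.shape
(7, 37, 13)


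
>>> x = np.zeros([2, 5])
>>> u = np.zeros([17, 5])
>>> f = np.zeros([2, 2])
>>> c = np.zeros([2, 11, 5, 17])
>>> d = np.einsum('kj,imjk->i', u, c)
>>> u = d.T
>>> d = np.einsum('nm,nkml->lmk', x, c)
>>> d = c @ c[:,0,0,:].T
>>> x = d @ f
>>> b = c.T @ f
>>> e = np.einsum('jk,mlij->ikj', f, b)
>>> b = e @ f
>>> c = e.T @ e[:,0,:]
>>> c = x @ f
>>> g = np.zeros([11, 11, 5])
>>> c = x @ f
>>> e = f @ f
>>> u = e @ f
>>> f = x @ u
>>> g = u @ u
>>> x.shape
(2, 11, 5, 2)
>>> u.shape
(2, 2)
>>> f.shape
(2, 11, 5, 2)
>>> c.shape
(2, 11, 5, 2)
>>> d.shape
(2, 11, 5, 2)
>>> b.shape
(11, 2, 2)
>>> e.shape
(2, 2)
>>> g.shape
(2, 2)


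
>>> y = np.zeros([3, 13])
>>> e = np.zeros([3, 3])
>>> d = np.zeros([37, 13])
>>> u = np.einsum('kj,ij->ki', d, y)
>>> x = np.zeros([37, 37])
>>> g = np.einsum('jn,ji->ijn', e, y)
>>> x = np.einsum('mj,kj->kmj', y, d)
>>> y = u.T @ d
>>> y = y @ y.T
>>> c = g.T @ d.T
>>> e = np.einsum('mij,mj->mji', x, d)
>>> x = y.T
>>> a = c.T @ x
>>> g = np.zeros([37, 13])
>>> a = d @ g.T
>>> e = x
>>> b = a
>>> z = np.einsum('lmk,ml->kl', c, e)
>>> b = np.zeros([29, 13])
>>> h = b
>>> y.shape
(3, 3)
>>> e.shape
(3, 3)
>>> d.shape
(37, 13)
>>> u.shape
(37, 3)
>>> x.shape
(3, 3)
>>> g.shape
(37, 13)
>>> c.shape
(3, 3, 37)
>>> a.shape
(37, 37)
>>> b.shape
(29, 13)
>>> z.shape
(37, 3)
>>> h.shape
(29, 13)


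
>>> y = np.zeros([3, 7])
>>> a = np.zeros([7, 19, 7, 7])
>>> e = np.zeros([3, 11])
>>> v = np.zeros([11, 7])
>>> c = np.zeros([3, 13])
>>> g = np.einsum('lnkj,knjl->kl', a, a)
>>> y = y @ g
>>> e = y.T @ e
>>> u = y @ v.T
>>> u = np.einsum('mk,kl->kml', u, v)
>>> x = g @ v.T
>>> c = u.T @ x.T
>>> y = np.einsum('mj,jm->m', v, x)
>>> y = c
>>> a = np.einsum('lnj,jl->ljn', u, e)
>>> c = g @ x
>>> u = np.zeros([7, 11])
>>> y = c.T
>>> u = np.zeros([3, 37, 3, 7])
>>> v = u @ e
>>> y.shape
(11, 7)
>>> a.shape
(11, 7, 3)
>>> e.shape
(7, 11)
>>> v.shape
(3, 37, 3, 11)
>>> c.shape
(7, 11)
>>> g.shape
(7, 7)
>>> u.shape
(3, 37, 3, 7)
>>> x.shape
(7, 11)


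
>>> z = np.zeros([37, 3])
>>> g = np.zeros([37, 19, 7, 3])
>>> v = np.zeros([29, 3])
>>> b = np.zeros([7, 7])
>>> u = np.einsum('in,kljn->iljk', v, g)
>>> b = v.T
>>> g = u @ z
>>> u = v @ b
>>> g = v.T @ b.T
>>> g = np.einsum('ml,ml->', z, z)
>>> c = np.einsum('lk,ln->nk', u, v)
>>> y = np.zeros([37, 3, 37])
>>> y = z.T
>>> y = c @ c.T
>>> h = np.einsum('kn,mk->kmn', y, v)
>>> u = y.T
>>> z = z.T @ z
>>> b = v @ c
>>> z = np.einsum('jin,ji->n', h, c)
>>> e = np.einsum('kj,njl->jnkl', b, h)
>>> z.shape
(3,)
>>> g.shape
()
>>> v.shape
(29, 3)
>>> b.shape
(29, 29)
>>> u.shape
(3, 3)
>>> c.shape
(3, 29)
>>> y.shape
(3, 3)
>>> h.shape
(3, 29, 3)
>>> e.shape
(29, 3, 29, 3)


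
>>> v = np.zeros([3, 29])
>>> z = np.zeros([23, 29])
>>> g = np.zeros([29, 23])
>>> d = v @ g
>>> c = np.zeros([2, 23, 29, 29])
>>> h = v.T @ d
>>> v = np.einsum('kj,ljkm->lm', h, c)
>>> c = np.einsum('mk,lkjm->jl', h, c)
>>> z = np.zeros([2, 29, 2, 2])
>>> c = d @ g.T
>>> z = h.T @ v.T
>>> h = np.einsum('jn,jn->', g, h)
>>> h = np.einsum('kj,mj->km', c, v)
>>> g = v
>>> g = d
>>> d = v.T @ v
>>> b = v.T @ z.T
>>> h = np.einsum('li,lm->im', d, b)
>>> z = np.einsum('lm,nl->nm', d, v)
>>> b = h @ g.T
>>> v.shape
(2, 29)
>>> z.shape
(2, 29)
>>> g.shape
(3, 23)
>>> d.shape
(29, 29)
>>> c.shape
(3, 29)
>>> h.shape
(29, 23)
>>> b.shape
(29, 3)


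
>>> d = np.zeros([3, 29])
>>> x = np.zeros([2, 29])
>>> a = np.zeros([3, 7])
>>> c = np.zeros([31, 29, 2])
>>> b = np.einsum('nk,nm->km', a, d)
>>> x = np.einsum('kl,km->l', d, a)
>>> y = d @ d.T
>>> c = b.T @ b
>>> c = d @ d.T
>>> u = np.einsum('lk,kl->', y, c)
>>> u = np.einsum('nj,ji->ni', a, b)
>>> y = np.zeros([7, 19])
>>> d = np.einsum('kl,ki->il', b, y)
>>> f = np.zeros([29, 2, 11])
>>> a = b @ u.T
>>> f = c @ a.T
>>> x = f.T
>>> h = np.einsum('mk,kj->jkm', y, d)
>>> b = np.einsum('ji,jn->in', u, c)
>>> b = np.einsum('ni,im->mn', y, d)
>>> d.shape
(19, 29)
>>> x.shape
(7, 3)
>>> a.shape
(7, 3)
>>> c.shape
(3, 3)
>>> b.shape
(29, 7)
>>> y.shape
(7, 19)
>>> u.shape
(3, 29)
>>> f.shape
(3, 7)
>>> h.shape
(29, 19, 7)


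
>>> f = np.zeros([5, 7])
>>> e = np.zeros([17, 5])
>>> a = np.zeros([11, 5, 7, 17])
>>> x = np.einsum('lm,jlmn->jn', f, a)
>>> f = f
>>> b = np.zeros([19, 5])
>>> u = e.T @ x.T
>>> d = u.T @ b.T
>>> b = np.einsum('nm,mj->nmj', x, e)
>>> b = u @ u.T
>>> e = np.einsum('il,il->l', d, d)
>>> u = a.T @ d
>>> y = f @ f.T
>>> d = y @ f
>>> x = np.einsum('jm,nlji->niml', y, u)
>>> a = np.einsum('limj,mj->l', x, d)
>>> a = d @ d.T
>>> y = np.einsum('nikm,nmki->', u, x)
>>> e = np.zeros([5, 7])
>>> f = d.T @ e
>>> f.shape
(7, 7)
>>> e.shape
(5, 7)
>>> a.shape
(5, 5)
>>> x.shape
(17, 19, 5, 7)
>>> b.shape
(5, 5)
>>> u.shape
(17, 7, 5, 19)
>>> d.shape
(5, 7)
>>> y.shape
()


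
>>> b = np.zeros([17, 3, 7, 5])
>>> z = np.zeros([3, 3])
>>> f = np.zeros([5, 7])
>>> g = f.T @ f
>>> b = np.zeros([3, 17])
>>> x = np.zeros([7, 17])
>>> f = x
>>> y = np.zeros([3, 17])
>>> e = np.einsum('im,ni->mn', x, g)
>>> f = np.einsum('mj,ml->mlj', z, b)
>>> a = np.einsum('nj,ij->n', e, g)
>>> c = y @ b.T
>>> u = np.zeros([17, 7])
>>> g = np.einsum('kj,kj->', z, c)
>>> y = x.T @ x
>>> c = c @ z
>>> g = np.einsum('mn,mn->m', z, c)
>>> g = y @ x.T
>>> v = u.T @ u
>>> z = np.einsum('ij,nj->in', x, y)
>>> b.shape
(3, 17)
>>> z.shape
(7, 17)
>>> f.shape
(3, 17, 3)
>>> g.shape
(17, 7)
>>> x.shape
(7, 17)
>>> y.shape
(17, 17)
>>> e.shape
(17, 7)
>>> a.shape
(17,)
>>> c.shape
(3, 3)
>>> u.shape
(17, 7)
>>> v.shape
(7, 7)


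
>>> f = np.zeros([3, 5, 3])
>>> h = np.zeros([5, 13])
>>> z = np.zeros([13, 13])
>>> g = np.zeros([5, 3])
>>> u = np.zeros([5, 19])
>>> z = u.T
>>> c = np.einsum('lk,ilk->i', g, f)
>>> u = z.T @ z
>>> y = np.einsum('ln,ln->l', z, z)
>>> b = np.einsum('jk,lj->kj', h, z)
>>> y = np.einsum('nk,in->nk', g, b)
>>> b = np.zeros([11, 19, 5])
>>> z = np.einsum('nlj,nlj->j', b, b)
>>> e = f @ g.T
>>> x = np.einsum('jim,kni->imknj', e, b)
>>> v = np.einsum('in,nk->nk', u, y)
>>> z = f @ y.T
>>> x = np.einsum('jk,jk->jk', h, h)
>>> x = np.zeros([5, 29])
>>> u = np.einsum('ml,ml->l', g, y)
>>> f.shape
(3, 5, 3)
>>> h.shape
(5, 13)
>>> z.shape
(3, 5, 5)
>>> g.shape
(5, 3)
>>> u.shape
(3,)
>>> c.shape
(3,)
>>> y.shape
(5, 3)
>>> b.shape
(11, 19, 5)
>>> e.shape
(3, 5, 5)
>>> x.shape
(5, 29)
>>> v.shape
(5, 3)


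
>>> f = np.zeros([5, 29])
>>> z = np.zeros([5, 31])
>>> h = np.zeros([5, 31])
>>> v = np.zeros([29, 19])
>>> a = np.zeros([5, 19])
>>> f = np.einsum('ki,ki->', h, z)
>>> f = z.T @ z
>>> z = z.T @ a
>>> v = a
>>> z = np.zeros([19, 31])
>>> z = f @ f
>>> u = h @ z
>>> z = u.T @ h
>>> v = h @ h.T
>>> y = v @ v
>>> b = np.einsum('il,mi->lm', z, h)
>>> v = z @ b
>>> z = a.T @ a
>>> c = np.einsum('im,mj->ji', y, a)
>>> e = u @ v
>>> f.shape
(31, 31)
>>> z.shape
(19, 19)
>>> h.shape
(5, 31)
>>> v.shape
(31, 5)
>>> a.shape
(5, 19)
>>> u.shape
(5, 31)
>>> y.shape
(5, 5)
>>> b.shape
(31, 5)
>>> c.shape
(19, 5)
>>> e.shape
(5, 5)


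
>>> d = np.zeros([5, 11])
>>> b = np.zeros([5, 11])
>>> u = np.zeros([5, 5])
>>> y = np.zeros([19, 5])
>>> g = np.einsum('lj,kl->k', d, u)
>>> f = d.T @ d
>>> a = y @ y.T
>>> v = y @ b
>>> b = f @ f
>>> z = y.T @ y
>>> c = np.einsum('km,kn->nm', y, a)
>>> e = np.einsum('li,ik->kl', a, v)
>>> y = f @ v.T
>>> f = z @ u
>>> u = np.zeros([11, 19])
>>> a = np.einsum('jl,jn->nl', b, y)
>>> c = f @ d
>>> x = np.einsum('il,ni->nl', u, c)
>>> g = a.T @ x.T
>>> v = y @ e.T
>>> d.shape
(5, 11)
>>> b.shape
(11, 11)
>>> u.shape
(11, 19)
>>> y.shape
(11, 19)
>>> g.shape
(11, 5)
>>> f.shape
(5, 5)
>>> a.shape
(19, 11)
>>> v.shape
(11, 11)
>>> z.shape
(5, 5)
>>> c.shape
(5, 11)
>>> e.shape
(11, 19)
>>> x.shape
(5, 19)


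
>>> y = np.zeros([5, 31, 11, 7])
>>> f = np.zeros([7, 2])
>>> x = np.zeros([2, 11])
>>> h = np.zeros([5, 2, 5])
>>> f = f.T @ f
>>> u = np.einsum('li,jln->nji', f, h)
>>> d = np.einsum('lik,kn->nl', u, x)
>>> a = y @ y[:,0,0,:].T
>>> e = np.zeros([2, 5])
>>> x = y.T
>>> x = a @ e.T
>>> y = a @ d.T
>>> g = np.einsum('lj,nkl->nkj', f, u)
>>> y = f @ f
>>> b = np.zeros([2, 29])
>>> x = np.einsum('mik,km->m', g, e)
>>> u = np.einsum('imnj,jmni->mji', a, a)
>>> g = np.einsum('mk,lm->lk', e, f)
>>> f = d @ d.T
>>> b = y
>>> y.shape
(2, 2)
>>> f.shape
(11, 11)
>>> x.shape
(5,)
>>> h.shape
(5, 2, 5)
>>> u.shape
(31, 5, 5)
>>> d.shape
(11, 5)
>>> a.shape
(5, 31, 11, 5)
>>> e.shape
(2, 5)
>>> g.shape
(2, 5)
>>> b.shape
(2, 2)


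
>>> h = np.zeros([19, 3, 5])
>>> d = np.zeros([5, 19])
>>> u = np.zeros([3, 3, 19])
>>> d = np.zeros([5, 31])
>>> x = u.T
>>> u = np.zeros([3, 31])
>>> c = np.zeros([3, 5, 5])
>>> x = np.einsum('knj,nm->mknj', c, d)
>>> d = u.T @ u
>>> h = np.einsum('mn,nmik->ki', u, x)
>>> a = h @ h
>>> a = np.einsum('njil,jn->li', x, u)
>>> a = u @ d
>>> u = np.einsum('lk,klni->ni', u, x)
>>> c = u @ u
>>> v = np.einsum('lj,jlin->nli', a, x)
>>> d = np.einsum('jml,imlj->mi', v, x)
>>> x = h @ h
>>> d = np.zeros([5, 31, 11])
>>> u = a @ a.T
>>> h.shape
(5, 5)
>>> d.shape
(5, 31, 11)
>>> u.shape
(3, 3)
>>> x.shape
(5, 5)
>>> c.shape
(5, 5)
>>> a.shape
(3, 31)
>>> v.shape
(5, 3, 5)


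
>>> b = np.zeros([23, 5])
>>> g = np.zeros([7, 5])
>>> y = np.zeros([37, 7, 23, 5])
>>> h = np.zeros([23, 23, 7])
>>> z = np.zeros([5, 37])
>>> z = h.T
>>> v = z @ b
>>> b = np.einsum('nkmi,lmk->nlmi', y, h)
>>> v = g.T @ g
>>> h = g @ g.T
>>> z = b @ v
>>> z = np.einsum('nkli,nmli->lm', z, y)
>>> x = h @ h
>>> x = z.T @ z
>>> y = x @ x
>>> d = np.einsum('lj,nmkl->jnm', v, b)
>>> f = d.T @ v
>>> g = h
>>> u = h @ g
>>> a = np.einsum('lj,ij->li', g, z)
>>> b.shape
(37, 23, 23, 5)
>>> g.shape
(7, 7)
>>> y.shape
(7, 7)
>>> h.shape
(7, 7)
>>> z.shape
(23, 7)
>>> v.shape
(5, 5)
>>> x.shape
(7, 7)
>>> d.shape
(5, 37, 23)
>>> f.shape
(23, 37, 5)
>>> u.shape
(7, 7)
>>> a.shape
(7, 23)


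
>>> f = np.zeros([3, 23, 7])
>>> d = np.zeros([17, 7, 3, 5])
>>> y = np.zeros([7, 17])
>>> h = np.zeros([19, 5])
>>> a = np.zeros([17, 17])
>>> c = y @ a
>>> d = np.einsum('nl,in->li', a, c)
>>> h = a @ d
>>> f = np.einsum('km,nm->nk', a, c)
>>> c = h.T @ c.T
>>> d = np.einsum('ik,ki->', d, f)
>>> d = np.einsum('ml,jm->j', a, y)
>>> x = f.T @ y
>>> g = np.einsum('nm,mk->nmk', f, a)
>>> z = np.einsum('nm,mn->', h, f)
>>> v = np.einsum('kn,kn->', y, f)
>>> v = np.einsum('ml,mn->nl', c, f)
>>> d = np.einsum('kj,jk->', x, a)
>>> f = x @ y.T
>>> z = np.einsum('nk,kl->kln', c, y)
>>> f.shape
(17, 7)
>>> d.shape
()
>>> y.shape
(7, 17)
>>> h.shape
(17, 7)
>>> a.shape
(17, 17)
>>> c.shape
(7, 7)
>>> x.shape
(17, 17)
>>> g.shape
(7, 17, 17)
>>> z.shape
(7, 17, 7)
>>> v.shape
(17, 7)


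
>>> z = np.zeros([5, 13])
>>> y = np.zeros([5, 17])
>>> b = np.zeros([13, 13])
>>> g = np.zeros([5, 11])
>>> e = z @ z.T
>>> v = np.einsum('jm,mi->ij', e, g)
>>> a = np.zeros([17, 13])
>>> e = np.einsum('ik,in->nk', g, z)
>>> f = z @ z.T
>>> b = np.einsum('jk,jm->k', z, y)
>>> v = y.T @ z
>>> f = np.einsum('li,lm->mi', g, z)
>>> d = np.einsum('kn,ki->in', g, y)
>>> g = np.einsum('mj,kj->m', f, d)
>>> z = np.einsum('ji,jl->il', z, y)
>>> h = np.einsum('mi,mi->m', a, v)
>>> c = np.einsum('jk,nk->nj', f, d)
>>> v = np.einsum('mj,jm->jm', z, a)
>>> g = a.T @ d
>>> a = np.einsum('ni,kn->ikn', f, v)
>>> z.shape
(13, 17)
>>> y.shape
(5, 17)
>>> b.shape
(13,)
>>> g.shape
(13, 11)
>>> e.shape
(13, 11)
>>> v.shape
(17, 13)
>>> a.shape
(11, 17, 13)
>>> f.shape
(13, 11)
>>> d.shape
(17, 11)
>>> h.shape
(17,)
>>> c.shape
(17, 13)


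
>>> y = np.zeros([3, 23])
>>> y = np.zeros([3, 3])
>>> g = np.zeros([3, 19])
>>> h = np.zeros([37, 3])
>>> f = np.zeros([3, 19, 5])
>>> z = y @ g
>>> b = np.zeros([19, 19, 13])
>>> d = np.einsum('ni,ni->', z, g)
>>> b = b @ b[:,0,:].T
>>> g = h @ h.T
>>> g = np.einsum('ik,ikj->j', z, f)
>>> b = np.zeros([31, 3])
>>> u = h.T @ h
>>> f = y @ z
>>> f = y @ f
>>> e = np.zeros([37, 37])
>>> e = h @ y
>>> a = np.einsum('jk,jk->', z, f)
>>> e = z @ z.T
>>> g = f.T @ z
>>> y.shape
(3, 3)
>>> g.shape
(19, 19)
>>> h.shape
(37, 3)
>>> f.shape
(3, 19)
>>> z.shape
(3, 19)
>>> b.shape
(31, 3)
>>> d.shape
()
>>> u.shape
(3, 3)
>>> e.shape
(3, 3)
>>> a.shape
()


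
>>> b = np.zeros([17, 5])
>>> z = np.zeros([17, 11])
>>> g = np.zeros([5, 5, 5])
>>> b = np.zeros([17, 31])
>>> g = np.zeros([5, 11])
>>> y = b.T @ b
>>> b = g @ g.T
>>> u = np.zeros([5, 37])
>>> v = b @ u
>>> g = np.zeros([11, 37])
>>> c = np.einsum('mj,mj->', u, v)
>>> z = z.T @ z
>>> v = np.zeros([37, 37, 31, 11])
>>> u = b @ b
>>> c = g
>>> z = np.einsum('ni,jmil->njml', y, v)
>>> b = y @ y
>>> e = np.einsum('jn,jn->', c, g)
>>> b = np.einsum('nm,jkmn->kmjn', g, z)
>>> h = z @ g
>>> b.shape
(37, 37, 31, 11)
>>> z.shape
(31, 37, 37, 11)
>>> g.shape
(11, 37)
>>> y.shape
(31, 31)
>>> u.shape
(5, 5)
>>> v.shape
(37, 37, 31, 11)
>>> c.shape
(11, 37)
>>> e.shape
()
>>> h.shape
(31, 37, 37, 37)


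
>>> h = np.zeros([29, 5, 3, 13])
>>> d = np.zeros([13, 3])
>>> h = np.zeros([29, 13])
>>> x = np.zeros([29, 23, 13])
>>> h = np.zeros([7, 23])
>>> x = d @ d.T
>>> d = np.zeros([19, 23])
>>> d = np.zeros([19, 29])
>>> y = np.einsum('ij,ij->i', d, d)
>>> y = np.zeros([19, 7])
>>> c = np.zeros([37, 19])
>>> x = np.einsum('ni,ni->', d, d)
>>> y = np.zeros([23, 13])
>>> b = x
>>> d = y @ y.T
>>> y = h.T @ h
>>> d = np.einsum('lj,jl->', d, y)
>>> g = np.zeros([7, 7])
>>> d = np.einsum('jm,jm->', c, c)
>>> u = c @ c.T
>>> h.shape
(7, 23)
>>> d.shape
()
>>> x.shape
()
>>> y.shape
(23, 23)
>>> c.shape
(37, 19)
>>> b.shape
()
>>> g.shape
(7, 7)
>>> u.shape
(37, 37)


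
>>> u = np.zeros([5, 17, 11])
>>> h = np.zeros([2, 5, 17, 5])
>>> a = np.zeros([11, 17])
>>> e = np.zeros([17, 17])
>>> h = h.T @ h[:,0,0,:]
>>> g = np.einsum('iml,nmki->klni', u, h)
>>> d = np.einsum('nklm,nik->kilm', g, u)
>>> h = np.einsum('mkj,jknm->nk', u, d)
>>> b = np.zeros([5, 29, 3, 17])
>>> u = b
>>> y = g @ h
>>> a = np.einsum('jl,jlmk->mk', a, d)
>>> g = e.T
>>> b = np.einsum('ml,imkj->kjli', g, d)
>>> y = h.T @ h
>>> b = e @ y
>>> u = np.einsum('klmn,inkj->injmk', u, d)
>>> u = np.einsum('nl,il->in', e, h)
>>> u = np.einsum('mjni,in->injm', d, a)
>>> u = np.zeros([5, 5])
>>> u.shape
(5, 5)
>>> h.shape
(5, 17)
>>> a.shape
(5, 5)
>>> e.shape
(17, 17)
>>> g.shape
(17, 17)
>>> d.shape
(11, 17, 5, 5)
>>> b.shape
(17, 17)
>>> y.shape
(17, 17)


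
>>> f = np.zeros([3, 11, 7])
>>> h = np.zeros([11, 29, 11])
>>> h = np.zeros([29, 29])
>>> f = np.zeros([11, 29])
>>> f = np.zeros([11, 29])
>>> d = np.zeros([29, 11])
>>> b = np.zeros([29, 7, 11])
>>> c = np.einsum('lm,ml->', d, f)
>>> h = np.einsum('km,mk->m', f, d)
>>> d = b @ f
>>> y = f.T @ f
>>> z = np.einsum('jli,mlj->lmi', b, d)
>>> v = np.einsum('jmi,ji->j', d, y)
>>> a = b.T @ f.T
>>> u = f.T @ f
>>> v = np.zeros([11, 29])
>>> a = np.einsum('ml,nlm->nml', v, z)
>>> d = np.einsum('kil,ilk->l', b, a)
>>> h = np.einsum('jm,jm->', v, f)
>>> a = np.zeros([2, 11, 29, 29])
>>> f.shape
(11, 29)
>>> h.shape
()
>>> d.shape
(11,)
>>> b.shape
(29, 7, 11)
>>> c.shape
()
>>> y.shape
(29, 29)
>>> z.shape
(7, 29, 11)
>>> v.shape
(11, 29)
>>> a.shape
(2, 11, 29, 29)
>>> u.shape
(29, 29)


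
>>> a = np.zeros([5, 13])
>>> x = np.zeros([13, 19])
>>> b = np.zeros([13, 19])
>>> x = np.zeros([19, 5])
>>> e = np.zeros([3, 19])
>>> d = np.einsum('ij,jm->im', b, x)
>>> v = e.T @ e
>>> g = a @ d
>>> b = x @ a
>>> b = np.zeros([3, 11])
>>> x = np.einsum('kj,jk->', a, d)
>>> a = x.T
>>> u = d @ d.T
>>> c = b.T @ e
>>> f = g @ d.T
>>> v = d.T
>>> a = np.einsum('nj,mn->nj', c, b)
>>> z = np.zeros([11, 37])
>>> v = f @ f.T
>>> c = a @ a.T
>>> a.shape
(11, 19)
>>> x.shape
()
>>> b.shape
(3, 11)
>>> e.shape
(3, 19)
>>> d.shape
(13, 5)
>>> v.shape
(5, 5)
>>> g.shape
(5, 5)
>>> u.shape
(13, 13)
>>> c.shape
(11, 11)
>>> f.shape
(5, 13)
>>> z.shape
(11, 37)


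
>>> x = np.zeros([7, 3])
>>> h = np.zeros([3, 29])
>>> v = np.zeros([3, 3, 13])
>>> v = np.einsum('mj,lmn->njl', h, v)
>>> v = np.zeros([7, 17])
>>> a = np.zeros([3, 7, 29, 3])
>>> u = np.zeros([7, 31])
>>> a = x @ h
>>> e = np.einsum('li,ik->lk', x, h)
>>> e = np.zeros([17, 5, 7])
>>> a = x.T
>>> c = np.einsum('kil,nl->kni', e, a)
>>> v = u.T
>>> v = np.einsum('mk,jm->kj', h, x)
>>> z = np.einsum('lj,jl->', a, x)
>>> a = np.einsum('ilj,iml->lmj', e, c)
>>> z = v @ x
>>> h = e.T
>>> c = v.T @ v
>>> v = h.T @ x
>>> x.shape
(7, 3)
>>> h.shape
(7, 5, 17)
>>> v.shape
(17, 5, 3)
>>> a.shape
(5, 3, 7)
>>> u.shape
(7, 31)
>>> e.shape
(17, 5, 7)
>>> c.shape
(7, 7)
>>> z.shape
(29, 3)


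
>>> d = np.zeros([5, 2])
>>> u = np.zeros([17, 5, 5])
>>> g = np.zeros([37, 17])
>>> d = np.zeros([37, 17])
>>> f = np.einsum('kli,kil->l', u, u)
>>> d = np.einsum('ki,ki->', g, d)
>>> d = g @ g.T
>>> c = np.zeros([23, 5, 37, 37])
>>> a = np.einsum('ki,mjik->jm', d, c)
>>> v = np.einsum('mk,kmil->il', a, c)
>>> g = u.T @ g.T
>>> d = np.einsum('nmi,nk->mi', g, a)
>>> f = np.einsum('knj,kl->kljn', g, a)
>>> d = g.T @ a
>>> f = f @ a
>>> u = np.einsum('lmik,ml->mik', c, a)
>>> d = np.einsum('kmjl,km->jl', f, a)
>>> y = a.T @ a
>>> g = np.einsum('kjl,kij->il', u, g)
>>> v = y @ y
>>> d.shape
(37, 23)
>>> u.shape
(5, 37, 37)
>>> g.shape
(5, 37)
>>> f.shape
(5, 23, 37, 23)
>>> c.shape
(23, 5, 37, 37)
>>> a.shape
(5, 23)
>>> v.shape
(23, 23)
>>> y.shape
(23, 23)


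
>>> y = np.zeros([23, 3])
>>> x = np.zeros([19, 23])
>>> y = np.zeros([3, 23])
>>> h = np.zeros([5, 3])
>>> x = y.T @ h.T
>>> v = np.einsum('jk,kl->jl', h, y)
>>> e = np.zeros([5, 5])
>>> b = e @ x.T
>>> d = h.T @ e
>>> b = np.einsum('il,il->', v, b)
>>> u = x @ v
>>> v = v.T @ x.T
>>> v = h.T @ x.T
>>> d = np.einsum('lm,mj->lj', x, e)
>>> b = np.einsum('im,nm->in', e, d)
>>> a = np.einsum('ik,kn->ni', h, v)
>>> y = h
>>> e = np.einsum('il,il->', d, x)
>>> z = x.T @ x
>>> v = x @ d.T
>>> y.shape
(5, 3)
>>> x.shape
(23, 5)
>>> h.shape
(5, 3)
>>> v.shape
(23, 23)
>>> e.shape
()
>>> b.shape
(5, 23)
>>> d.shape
(23, 5)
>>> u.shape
(23, 23)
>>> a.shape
(23, 5)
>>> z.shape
(5, 5)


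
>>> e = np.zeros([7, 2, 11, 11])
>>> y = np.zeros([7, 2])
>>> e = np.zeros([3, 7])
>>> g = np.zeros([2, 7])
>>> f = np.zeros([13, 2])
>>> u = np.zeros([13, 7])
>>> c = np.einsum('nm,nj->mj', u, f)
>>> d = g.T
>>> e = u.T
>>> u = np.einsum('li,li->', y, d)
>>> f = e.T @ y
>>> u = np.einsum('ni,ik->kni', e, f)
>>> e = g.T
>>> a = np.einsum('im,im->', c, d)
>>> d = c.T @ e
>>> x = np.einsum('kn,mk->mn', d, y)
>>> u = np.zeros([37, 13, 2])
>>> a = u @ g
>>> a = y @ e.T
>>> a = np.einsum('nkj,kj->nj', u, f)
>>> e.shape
(7, 2)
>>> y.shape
(7, 2)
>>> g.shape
(2, 7)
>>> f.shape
(13, 2)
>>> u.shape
(37, 13, 2)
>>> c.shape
(7, 2)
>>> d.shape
(2, 2)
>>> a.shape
(37, 2)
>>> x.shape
(7, 2)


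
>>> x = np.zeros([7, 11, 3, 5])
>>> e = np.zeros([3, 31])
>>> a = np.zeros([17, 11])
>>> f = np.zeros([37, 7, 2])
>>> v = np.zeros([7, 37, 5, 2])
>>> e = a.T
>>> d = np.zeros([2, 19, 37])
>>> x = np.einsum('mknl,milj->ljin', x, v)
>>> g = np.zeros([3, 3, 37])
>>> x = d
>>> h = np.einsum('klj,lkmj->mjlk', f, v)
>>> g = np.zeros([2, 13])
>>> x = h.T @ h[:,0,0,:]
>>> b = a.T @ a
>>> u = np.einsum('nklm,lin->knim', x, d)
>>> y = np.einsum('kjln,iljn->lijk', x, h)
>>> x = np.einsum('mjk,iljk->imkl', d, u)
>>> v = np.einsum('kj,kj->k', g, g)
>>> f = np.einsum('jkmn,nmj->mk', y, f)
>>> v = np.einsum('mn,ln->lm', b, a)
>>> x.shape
(7, 2, 37, 37)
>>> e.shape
(11, 17)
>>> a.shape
(17, 11)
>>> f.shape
(7, 5)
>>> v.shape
(17, 11)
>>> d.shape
(2, 19, 37)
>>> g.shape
(2, 13)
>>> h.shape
(5, 2, 7, 37)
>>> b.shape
(11, 11)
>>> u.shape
(7, 37, 19, 37)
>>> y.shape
(2, 5, 7, 37)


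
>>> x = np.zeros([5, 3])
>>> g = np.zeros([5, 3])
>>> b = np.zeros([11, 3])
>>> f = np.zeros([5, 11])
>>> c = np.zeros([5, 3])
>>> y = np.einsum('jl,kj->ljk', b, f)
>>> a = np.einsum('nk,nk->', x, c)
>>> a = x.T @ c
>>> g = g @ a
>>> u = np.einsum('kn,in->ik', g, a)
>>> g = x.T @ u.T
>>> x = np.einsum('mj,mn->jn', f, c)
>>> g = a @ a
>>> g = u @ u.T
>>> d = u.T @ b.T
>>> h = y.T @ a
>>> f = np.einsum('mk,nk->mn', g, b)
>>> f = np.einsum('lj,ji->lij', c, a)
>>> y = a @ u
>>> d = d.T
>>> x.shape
(11, 3)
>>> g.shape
(3, 3)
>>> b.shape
(11, 3)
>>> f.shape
(5, 3, 3)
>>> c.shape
(5, 3)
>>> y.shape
(3, 5)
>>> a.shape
(3, 3)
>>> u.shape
(3, 5)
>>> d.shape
(11, 5)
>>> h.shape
(5, 11, 3)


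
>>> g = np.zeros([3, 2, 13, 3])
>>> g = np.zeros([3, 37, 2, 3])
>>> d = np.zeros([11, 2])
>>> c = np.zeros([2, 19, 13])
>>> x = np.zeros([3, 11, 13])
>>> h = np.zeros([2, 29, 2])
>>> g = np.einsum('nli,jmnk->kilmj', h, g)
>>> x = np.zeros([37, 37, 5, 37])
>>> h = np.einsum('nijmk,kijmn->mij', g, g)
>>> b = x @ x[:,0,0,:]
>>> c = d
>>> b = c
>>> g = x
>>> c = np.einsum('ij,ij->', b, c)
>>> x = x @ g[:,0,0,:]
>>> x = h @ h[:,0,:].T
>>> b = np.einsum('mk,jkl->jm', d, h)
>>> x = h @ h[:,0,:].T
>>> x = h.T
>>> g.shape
(37, 37, 5, 37)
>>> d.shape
(11, 2)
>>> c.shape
()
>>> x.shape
(29, 2, 37)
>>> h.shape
(37, 2, 29)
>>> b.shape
(37, 11)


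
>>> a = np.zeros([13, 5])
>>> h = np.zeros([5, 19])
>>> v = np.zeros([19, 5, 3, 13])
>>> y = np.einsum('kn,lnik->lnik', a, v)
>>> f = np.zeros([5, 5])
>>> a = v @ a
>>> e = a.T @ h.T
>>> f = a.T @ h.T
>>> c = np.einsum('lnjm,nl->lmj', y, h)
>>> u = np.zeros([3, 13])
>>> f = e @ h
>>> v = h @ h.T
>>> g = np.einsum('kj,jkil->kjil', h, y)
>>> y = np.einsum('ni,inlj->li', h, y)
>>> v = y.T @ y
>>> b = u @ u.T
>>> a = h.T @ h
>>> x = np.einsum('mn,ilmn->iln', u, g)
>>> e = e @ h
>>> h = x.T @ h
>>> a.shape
(19, 19)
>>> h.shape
(13, 19, 19)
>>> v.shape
(19, 19)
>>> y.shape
(3, 19)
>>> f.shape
(5, 3, 5, 19)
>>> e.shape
(5, 3, 5, 19)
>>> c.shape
(19, 13, 3)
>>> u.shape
(3, 13)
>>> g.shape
(5, 19, 3, 13)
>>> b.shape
(3, 3)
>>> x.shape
(5, 19, 13)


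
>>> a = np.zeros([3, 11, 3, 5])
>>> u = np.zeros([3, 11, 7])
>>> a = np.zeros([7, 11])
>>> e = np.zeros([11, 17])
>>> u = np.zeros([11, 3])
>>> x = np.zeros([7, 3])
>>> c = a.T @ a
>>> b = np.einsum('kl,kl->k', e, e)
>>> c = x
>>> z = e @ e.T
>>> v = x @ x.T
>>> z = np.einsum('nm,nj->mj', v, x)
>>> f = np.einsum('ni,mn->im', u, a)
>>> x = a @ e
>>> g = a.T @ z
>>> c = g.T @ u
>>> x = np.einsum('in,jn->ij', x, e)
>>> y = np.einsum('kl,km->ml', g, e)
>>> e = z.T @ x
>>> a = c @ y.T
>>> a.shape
(3, 17)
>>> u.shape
(11, 3)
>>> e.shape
(3, 11)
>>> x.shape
(7, 11)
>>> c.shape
(3, 3)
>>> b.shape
(11,)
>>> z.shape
(7, 3)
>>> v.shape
(7, 7)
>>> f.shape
(3, 7)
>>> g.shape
(11, 3)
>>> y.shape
(17, 3)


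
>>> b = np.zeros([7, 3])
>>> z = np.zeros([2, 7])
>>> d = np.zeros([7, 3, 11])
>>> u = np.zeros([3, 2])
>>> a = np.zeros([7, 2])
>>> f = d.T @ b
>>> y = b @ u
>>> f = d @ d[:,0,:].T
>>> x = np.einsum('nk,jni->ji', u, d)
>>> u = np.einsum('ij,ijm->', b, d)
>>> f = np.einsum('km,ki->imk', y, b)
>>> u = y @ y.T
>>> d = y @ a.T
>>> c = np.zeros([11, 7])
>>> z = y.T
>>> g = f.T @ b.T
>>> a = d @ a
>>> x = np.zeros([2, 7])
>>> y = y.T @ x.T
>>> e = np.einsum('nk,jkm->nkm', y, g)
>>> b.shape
(7, 3)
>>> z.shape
(2, 7)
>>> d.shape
(7, 7)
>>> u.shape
(7, 7)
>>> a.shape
(7, 2)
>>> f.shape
(3, 2, 7)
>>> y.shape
(2, 2)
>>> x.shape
(2, 7)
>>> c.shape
(11, 7)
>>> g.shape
(7, 2, 7)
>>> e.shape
(2, 2, 7)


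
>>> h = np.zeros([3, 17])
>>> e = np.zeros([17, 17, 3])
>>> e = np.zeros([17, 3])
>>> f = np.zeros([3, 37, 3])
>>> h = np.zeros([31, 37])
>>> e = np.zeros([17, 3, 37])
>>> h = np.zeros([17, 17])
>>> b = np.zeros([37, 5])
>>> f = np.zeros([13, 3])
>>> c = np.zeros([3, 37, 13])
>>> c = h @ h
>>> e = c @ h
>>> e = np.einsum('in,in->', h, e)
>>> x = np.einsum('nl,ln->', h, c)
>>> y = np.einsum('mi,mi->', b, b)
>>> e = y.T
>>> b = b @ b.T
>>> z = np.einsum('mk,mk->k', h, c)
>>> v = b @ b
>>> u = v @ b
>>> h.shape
(17, 17)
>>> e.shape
()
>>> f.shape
(13, 3)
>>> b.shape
(37, 37)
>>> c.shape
(17, 17)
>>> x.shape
()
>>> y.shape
()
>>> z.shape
(17,)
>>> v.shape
(37, 37)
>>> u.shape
(37, 37)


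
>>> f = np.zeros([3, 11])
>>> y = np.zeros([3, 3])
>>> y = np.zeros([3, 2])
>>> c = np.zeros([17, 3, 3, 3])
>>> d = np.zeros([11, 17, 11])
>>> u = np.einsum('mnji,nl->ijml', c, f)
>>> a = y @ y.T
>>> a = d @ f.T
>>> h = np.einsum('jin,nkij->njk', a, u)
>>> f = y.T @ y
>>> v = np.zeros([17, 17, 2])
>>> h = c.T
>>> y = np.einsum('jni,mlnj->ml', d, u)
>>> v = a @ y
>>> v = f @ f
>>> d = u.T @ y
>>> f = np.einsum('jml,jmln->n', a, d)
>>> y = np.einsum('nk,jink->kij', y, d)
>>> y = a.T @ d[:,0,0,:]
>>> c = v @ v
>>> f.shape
(3,)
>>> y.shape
(3, 17, 3)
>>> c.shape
(2, 2)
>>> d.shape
(11, 17, 3, 3)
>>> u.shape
(3, 3, 17, 11)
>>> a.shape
(11, 17, 3)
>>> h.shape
(3, 3, 3, 17)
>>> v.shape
(2, 2)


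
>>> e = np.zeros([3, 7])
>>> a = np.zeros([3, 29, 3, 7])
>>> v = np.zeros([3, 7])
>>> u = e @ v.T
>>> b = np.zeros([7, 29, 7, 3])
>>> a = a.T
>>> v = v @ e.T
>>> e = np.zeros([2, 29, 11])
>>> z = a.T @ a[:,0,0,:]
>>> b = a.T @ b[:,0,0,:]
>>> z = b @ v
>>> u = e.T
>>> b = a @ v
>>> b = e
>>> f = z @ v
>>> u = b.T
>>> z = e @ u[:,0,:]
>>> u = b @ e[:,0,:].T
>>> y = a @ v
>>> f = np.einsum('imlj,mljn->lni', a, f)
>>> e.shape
(2, 29, 11)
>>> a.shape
(7, 3, 29, 3)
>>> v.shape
(3, 3)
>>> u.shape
(2, 29, 2)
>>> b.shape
(2, 29, 11)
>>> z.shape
(2, 29, 2)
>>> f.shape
(29, 3, 7)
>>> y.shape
(7, 3, 29, 3)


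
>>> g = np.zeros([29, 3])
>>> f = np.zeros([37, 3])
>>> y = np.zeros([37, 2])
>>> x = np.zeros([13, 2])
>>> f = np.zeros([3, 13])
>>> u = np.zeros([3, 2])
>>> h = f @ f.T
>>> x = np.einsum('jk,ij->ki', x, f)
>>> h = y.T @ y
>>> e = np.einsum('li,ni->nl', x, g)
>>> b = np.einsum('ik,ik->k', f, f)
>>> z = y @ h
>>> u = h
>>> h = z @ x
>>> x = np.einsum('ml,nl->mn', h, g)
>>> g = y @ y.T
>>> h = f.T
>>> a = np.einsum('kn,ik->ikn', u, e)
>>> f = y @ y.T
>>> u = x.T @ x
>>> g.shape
(37, 37)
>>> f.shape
(37, 37)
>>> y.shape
(37, 2)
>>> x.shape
(37, 29)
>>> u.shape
(29, 29)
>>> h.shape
(13, 3)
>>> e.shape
(29, 2)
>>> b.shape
(13,)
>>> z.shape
(37, 2)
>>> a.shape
(29, 2, 2)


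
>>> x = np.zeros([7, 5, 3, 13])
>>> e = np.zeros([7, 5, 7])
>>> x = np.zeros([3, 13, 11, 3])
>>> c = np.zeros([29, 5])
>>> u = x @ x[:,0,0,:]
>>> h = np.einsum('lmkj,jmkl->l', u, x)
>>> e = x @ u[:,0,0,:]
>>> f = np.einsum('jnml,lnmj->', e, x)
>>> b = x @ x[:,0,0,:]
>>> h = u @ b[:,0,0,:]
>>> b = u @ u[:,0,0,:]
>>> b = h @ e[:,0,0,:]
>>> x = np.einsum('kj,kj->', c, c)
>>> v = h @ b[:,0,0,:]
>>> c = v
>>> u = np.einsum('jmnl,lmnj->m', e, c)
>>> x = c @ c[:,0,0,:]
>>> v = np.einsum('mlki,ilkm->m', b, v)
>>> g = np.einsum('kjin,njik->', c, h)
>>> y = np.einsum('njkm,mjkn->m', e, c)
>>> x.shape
(3, 13, 11, 3)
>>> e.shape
(3, 13, 11, 3)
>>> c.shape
(3, 13, 11, 3)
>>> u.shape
(13,)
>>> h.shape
(3, 13, 11, 3)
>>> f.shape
()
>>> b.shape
(3, 13, 11, 3)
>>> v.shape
(3,)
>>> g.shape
()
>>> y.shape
(3,)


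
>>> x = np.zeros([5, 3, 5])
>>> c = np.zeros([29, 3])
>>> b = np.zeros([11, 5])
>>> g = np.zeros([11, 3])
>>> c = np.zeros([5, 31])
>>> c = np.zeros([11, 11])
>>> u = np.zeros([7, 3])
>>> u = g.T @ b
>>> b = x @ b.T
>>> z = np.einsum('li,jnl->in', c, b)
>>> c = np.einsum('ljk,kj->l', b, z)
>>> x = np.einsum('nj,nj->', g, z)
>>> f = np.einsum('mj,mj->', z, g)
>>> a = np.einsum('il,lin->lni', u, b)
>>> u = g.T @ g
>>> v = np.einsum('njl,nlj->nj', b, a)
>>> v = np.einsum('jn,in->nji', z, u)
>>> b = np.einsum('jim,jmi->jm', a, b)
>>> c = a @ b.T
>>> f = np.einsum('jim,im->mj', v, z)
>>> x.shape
()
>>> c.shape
(5, 11, 5)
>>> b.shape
(5, 3)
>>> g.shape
(11, 3)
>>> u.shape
(3, 3)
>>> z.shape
(11, 3)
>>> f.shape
(3, 3)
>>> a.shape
(5, 11, 3)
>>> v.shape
(3, 11, 3)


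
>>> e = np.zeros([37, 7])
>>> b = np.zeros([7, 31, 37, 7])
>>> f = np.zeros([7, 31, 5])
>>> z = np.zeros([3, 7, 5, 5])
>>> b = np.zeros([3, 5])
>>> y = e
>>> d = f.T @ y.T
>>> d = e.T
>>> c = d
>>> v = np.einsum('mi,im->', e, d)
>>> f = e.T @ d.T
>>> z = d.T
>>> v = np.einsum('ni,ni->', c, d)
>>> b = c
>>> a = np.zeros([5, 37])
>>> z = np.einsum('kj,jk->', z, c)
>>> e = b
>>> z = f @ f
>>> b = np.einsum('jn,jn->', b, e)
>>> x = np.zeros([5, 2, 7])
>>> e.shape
(7, 37)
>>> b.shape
()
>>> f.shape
(7, 7)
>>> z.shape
(7, 7)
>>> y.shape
(37, 7)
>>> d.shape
(7, 37)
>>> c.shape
(7, 37)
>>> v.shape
()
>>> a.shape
(5, 37)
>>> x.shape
(5, 2, 7)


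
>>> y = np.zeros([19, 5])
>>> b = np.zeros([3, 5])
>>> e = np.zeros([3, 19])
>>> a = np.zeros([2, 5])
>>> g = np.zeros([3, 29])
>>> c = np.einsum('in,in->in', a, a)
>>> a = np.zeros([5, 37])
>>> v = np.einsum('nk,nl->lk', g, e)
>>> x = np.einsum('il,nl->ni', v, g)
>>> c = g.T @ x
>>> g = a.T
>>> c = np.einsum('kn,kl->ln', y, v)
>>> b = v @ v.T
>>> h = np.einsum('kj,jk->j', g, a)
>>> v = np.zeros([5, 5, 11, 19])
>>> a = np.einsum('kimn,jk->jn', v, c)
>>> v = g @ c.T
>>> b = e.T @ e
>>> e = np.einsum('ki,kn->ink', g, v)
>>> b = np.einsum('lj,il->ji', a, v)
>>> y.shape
(19, 5)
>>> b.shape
(19, 37)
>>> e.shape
(5, 29, 37)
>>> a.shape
(29, 19)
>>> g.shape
(37, 5)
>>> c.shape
(29, 5)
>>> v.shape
(37, 29)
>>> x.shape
(3, 19)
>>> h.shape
(5,)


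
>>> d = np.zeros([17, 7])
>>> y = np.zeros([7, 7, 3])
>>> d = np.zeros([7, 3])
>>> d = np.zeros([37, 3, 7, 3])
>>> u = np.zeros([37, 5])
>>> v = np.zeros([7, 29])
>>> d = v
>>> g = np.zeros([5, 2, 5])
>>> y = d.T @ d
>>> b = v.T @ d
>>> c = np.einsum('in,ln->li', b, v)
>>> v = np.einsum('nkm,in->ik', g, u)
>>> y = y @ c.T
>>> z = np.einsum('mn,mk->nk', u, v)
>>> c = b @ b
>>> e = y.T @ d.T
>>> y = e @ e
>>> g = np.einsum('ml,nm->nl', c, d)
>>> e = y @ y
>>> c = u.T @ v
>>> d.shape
(7, 29)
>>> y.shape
(7, 7)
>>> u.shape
(37, 5)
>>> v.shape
(37, 2)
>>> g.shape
(7, 29)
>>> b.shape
(29, 29)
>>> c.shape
(5, 2)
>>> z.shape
(5, 2)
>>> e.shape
(7, 7)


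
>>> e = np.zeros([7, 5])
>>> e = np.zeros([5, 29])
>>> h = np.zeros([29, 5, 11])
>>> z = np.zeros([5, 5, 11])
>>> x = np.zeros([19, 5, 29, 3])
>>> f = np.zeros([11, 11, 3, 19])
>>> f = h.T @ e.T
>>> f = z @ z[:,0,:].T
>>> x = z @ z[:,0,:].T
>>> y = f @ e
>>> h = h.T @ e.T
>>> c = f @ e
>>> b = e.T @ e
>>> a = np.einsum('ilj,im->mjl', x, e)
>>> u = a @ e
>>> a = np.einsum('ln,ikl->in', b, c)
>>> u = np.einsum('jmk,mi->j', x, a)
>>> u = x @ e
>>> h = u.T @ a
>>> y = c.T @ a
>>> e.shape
(5, 29)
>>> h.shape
(29, 5, 29)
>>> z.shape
(5, 5, 11)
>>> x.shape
(5, 5, 5)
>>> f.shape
(5, 5, 5)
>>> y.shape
(29, 5, 29)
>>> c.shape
(5, 5, 29)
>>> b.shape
(29, 29)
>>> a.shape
(5, 29)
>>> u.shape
(5, 5, 29)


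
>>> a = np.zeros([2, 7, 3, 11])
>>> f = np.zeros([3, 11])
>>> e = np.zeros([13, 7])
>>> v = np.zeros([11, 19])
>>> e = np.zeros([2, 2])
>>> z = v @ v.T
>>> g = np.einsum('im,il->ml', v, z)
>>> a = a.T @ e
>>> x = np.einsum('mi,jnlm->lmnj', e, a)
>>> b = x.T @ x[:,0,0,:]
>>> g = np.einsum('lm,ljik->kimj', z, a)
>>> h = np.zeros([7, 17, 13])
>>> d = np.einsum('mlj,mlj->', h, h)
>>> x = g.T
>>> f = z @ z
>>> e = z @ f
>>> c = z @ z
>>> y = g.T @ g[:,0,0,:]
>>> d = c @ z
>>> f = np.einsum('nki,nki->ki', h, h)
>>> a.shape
(11, 3, 7, 2)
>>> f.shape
(17, 13)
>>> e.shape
(11, 11)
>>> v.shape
(11, 19)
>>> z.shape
(11, 11)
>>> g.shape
(2, 7, 11, 3)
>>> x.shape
(3, 11, 7, 2)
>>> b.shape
(11, 3, 2, 11)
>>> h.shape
(7, 17, 13)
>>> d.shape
(11, 11)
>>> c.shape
(11, 11)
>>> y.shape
(3, 11, 7, 3)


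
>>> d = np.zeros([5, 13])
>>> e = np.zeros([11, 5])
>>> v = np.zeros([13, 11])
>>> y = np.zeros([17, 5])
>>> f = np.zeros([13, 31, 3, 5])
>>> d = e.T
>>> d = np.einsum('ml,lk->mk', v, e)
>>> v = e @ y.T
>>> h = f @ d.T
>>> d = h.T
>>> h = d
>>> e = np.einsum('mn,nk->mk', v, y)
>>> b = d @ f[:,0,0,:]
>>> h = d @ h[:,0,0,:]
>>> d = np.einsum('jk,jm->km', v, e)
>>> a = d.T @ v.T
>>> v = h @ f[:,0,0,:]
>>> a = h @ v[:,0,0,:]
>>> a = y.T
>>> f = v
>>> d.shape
(17, 5)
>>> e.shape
(11, 5)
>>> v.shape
(13, 3, 31, 5)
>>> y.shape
(17, 5)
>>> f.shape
(13, 3, 31, 5)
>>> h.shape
(13, 3, 31, 13)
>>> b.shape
(13, 3, 31, 5)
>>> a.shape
(5, 17)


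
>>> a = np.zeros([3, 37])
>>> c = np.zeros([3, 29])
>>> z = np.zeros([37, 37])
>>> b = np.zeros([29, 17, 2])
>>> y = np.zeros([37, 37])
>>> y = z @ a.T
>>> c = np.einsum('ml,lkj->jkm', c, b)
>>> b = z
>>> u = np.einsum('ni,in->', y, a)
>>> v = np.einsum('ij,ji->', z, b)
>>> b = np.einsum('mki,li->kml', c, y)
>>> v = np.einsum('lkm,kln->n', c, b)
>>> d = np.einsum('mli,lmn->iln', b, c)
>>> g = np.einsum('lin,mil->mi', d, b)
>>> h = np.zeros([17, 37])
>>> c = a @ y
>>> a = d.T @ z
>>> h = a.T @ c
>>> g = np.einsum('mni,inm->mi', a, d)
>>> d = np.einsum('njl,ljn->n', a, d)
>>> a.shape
(3, 2, 37)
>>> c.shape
(3, 3)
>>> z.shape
(37, 37)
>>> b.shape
(17, 2, 37)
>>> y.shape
(37, 3)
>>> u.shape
()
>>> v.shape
(37,)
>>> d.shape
(3,)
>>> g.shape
(3, 37)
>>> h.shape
(37, 2, 3)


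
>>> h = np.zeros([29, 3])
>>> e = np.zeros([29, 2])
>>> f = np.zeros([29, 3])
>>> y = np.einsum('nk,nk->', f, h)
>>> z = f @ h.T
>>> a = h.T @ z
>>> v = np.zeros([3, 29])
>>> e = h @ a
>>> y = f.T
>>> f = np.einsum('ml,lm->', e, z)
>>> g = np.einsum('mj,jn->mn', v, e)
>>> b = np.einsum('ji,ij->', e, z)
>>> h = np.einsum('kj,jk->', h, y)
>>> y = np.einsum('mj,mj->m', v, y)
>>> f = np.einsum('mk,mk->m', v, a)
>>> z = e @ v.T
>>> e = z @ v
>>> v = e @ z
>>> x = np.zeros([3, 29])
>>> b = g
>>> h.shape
()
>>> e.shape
(29, 29)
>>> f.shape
(3,)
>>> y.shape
(3,)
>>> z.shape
(29, 3)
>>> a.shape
(3, 29)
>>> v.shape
(29, 3)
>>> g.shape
(3, 29)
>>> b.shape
(3, 29)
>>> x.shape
(3, 29)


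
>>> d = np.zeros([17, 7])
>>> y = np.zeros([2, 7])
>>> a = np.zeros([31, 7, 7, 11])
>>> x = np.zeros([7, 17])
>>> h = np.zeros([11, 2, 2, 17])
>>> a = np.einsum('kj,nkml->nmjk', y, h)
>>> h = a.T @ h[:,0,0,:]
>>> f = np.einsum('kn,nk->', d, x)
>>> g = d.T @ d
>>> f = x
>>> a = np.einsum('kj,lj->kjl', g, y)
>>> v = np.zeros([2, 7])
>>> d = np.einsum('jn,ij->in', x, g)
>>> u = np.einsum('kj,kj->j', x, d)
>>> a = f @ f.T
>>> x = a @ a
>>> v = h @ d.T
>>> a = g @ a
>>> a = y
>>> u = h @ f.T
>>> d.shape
(7, 17)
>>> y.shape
(2, 7)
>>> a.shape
(2, 7)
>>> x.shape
(7, 7)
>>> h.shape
(2, 7, 2, 17)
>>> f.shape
(7, 17)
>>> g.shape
(7, 7)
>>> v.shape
(2, 7, 2, 7)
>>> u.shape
(2, 7, 2, 7)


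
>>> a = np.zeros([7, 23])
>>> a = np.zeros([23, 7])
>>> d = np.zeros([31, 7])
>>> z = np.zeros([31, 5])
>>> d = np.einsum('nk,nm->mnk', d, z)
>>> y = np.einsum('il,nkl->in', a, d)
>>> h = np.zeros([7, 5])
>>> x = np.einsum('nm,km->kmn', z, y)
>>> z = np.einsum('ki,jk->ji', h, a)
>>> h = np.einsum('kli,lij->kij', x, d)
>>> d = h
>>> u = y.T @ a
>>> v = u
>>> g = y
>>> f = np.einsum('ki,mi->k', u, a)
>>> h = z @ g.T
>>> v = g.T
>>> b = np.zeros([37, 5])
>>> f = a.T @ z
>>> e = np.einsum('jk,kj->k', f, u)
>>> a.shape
(23, 7)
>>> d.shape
(23, 31, 7)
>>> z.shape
(23, 5)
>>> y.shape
(23, 5)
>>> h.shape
(23, 23)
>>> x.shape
(23, 5, 31)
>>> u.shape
(5, 7)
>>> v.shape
(5, 23)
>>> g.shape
(23, 5)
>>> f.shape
(7, 5)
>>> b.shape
(37, 5)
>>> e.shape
(5,)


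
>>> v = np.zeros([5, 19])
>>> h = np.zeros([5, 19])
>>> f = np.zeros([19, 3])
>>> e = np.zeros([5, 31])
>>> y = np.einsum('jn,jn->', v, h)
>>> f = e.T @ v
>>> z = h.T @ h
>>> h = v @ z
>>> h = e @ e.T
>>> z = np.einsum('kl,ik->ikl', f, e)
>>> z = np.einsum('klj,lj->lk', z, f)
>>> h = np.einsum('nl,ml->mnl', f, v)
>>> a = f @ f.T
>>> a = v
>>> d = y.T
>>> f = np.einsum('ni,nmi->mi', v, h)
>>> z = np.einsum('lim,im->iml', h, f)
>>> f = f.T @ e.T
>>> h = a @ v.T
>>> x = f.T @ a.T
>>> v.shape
(5, 19)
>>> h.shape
(5, 5)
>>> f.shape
(19, 5)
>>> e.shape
(5, 31)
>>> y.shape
()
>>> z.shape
(31, 19, 5)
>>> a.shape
(5, 19)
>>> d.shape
()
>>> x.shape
(5, 5)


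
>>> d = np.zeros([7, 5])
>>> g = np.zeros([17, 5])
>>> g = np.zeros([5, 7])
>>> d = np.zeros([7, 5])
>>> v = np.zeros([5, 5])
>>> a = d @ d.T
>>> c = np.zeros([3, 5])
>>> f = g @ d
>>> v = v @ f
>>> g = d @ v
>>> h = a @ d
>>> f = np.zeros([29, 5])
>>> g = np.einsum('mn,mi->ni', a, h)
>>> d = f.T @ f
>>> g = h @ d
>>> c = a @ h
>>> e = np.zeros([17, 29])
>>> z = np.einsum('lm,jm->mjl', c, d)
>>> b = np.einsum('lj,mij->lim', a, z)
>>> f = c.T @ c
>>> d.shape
(5, 5)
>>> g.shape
(7, 5)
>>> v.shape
(5, 5)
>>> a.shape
(7, 7)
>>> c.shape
(7, 5)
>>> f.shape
(5, 5)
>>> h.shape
(7, 5)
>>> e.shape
(17, 29)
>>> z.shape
(5, 5, 7)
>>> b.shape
(7, 5, 5)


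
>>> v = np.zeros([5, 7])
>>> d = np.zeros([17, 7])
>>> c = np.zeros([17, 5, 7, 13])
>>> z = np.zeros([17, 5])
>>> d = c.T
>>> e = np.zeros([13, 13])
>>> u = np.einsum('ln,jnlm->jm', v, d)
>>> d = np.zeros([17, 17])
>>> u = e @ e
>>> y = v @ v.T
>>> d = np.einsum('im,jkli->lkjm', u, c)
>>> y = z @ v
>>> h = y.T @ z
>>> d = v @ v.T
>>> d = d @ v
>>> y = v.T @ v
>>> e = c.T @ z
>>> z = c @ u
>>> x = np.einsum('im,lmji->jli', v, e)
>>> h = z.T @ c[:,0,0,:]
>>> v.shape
(5, 7)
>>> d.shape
(5, 7)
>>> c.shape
(17, 5, 7, 13)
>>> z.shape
(17, 5, 7, 13)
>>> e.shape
(13, 7, 5, 5)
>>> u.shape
(13, 13)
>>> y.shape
(7, 7)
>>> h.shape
(13, 7, 5, 13)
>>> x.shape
(5, 13, 5)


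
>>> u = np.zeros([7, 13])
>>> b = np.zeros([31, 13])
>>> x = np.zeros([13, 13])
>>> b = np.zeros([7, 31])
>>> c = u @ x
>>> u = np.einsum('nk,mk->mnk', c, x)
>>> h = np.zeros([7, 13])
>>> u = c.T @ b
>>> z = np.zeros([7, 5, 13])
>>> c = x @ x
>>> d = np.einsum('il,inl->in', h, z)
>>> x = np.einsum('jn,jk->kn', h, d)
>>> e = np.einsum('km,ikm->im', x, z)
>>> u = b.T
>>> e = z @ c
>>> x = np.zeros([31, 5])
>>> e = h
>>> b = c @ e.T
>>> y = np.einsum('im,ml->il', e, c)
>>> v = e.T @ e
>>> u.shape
(31, 7)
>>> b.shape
(13, 7)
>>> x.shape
(31, 5)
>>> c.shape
(13, 13)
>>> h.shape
(7, 13)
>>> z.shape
(7, 5, 13)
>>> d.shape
(7, 5)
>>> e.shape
(7, 13)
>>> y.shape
(7, 13)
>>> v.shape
(13, 13)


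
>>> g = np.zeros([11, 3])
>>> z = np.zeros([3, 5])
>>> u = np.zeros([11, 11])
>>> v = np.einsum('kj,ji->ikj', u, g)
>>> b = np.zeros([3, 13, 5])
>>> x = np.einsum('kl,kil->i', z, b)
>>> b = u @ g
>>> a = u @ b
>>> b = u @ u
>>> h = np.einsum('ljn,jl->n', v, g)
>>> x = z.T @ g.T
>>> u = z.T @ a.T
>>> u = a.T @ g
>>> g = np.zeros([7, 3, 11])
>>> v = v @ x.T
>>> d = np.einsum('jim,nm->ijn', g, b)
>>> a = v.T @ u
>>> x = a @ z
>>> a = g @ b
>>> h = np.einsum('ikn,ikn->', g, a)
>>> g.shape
(7, 3, 11)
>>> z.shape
(3, 5)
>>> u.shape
(3, 3)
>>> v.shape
(3, 11, 5)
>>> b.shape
(11, 11)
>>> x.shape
(5, 11, 5)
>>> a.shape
(7, 3, 11)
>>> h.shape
()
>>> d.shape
(3, 7, 11)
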